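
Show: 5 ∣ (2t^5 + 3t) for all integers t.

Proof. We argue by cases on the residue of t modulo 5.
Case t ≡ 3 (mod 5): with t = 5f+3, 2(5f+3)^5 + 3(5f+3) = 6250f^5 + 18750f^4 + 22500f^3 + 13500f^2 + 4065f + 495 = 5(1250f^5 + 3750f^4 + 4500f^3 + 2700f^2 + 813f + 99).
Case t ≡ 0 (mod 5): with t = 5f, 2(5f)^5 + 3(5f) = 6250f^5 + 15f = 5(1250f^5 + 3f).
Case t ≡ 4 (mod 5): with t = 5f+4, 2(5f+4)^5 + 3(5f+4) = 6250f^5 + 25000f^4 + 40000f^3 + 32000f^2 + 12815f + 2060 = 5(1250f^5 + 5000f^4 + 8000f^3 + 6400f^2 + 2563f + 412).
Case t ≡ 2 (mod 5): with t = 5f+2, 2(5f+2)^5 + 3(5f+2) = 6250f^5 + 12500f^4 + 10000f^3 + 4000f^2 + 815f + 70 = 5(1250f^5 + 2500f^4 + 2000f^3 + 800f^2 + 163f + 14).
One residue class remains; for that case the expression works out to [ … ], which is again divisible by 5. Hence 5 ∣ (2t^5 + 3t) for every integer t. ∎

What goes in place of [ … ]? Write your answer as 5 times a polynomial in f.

The residues treated are {3, 0, 4, 2}, so the missing case is t ≡ 1 (mod 5); write t = 5f+1.
Then 2(5f+1)^5 + 3(5f+1) = 6250f^5 + 6250f^4 + 2500f^3 + 500f^2 + 65f + 5 = 5(1250f^5 + 1250f^4 + 500f^3 + 100f^2 + 13f + 1).

5(1250f^5 + 1250f^4 + 500f^3 + 100f^2 + 13f + 1)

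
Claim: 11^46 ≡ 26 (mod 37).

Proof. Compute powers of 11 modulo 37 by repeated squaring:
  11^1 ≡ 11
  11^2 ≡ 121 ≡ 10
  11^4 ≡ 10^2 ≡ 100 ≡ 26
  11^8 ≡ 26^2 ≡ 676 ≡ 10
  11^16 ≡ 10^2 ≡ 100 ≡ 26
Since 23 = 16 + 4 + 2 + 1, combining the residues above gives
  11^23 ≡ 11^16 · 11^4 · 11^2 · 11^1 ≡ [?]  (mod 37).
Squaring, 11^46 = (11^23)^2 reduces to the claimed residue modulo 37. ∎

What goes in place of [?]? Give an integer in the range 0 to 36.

27

11^16 · 11^4 · 11^2 · 11^1 ≡ 26 · 26 · 10 · 11 = 74360.
74360 mod 37 = 27, so 11^23 ≡ 27 (mod 37).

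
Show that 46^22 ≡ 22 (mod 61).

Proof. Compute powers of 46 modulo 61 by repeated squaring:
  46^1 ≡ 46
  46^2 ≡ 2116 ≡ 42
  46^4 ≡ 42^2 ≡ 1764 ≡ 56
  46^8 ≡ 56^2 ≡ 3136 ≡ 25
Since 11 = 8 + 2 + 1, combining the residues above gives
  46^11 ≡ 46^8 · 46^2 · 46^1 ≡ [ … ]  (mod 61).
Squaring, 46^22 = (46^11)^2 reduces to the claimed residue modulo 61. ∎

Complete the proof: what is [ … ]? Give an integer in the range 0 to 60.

49

Multiply the listed residues: 25 · 42 · 46 = 1050 → 48300.
Reducing modulo 61: 48300 = 791·61 + 49, so 46^11 ≡ 49.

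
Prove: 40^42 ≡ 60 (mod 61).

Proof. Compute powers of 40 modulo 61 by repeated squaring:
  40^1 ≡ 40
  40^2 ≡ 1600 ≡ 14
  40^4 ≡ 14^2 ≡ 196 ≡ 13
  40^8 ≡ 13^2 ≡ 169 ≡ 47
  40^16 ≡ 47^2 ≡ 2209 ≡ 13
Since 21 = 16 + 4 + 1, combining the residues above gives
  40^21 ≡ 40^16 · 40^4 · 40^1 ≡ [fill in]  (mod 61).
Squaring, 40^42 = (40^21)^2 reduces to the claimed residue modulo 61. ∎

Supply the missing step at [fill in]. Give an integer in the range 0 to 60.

40^16 · 40^4 · 40^1 ≡ 13 · 13 · 40 = 6760.
6760 mod 61 = 50, so 40^21 ≡ 50 (mod 61).

50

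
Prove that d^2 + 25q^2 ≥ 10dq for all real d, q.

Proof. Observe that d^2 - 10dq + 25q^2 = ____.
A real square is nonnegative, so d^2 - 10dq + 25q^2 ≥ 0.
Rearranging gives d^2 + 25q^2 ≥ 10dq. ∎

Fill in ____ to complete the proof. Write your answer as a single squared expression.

(d - 5q)^2

The leading and trailing coefficients are 1^2 and 5^2, and 10 = 2·1·5, so the trinomial is (d - 5q)^2.
Hence d^2 - 10dq + 25q^2 ≥ 0.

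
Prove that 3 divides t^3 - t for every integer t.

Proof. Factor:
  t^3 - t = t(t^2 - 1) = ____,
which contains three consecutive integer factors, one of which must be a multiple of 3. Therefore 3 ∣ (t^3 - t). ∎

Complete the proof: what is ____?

(t - 1)t(t + 1)

t(t^2 - 1) = t(t - 1)(t + 1) = (t - 1)t(t + 1).
These three factors are consecutive integers, so their product is divisible by 3.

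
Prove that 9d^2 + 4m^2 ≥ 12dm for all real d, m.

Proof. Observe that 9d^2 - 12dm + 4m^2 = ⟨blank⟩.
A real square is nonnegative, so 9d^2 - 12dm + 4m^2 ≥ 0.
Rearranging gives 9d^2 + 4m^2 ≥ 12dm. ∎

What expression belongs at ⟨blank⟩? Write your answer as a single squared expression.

9d^2 - 12dm + 4m^2 is a perfect-square trinomial: the outer terms are (3d)^2 and (2m)^2, and the cross term is -2·3d·2m.
So 9d^2 - 12dm + 4m^2 = (3d - 2m)^2 ≥ 0.

(3d - 2m)^2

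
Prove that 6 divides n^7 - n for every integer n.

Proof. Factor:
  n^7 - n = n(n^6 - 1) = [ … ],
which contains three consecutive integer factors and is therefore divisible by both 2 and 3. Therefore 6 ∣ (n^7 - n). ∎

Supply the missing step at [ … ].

(n - 1)n(n + 1)(n^4 + n^2 + 1)

n^6 - 1 = (n^2 - 1)(n^4 + n^2 + 1), and n^2 - 1 = (n-1)(n+1).
So n(n^6 - 1) = (n - 1)n(n + 1)(n^4 + n^2 + 1).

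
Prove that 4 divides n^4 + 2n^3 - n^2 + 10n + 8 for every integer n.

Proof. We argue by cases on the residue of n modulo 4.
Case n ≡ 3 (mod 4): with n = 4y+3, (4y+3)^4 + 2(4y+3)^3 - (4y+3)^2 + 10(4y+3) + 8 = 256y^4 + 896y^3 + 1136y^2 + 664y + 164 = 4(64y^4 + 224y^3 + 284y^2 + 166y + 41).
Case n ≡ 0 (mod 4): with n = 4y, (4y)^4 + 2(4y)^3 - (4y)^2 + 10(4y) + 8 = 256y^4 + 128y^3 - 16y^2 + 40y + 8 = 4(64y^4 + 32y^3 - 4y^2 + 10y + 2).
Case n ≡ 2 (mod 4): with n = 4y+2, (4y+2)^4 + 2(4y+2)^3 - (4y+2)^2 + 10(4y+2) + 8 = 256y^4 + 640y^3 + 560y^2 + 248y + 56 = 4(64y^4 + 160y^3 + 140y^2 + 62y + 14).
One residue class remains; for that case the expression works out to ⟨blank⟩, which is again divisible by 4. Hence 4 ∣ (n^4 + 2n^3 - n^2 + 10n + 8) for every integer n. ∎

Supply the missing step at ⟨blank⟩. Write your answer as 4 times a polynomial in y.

Only n ≡ 1 (mod 4) is unaccounted for. Put n = 4y+1:
(4y+1)^4 + 2(4y+1)^3 - (4y+1)^2 + 10(4y+1) + 8 expands to 256y^4 + 384y^3 + 176y^2 + 72y + 20,
and factoring out 4 leaves 4(64y^4 + 96y^3 + 44y^2 + 18y + 5).

4(64y^4 + 96y^3 + 44y^2 + 18y + 5)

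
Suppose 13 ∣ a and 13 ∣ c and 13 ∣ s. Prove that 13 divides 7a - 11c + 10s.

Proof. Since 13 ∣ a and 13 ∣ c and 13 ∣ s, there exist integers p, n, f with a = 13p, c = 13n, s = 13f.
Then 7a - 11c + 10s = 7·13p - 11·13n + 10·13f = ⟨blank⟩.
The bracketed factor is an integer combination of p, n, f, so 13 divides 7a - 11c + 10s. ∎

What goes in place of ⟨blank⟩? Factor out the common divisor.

Pull the common 13 out of every term: 7·13p - 11·13n + 10·13f = 13(10f - 11n + 7p).
10f - 11n + 7p is an integer, which exhibits the divisibility.

13(10f - 11n + 7p)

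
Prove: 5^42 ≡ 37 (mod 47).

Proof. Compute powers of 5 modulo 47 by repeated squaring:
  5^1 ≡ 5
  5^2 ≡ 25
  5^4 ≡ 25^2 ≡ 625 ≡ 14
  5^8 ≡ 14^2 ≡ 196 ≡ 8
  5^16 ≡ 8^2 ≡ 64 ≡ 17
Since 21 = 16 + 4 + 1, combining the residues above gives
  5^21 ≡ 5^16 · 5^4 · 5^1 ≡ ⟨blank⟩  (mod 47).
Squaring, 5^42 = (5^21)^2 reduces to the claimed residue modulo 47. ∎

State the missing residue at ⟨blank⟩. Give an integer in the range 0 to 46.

5^16 · 5^4 · 5^1 ≡ 17 · 14 · 5 = 1190.
1190 mod 47 = 15, so 5^21 ≡ 15 (mod 47).

15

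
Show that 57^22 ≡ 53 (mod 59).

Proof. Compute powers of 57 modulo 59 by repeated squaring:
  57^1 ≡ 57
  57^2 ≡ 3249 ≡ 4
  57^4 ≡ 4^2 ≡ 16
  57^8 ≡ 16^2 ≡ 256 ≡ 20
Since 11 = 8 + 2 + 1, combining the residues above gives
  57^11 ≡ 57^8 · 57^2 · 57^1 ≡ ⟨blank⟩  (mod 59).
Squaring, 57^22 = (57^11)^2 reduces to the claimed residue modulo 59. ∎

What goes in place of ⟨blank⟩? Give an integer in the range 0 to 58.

17

Multiply the listed residues: 20 · 4 · 57 = 80 → 4560.
Reducing modulo 59: 4560 = 77·59 + 17, so 57^11 ≡ 17.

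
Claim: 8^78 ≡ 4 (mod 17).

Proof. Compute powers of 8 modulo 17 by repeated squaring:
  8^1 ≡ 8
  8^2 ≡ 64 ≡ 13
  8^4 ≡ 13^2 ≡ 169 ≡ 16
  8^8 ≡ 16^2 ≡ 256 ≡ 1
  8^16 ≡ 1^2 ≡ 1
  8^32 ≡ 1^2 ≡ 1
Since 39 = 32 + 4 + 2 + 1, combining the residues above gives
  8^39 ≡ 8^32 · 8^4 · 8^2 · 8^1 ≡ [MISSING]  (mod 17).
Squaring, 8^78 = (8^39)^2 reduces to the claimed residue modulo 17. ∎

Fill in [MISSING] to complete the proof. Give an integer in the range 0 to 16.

15

Multiply the listed residues: 1 · 16 · 13 · 8 = 16 → 208 → 1664.
Reducing modulo 17: 1664 = 97·17 + 15, so 8^39 ≡ 15.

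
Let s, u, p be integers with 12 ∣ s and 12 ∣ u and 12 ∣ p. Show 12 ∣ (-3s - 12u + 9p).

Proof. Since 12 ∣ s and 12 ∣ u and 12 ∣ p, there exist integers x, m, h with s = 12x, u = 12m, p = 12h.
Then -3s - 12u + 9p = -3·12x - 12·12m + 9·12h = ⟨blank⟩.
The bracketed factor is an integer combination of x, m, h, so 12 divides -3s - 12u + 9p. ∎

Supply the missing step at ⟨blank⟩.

12(9h - 12m - 3x)

Pull the common 12 out of every term: -3·12x - 12·12m + 9·12h = 12(9h - 12m - 3x).
9h - 12m - 3x is an integer, which exhibits the divisibility.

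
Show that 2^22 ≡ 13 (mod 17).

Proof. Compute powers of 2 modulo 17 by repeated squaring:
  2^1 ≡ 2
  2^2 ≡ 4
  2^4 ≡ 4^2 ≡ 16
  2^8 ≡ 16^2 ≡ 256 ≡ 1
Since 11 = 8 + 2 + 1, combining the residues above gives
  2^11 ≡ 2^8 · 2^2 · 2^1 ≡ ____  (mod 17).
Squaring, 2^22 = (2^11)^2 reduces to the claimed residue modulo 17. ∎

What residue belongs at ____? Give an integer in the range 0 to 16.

8

Multiply the listed residues: 1 · 4 · 2 = 4 → 8.
Reducing modulo 17: 8 = 0·17 + 8, so 2^11 ≡ 8.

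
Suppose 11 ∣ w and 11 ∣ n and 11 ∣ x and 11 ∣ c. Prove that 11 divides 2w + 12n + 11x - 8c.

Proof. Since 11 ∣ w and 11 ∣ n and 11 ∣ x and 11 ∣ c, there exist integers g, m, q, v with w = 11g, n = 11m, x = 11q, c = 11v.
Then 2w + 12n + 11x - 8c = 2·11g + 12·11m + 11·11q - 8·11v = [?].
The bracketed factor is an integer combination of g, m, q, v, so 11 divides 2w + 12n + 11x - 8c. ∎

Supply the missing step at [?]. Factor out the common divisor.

Each term has a factor of 11: 2·11g + 12·11m + 11·11q - 8·11v = 11·(2g + 12m + 11q - 8v).
Since 2g + 12m + 11q - 8v is an integer, 11 ∣ (2w + 12n + 11x - 8c).

11(2g + 12m + 11q - 8v)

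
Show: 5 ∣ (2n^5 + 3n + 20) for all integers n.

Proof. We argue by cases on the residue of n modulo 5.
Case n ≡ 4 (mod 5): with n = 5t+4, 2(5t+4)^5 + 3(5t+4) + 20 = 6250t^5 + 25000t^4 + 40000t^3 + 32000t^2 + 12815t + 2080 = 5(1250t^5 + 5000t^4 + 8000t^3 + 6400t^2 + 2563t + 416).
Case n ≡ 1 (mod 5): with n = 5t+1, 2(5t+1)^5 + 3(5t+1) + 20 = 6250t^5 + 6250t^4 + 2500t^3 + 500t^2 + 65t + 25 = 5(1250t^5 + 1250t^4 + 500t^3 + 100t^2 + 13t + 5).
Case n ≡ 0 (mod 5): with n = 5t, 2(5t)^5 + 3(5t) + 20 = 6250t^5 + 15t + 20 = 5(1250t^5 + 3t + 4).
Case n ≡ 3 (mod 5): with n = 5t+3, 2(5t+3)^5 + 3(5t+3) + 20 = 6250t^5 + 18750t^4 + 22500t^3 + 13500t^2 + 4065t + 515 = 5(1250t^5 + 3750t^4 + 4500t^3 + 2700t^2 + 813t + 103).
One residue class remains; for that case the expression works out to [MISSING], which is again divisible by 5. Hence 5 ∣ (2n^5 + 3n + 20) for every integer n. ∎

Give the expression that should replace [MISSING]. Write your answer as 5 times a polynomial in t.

The residues treated are {4, 1, 0, 3}, so the missing case is n ≡ 2 (mod 5); write n = 5t+2.
Then 2(5t+2)^5 + 3(5t+2) + 20 = 6250t^5 + 12500t^4 + 10000t^3 + 4000t^2 + 815t + 90 = 5(1250t^5 + 2500t^4 + 2000t^3 + 800t^2 + 163t + 18).

5(1250t^5 + 2500t^4 + 2000t^3 + 800t^2 + 163t + 18)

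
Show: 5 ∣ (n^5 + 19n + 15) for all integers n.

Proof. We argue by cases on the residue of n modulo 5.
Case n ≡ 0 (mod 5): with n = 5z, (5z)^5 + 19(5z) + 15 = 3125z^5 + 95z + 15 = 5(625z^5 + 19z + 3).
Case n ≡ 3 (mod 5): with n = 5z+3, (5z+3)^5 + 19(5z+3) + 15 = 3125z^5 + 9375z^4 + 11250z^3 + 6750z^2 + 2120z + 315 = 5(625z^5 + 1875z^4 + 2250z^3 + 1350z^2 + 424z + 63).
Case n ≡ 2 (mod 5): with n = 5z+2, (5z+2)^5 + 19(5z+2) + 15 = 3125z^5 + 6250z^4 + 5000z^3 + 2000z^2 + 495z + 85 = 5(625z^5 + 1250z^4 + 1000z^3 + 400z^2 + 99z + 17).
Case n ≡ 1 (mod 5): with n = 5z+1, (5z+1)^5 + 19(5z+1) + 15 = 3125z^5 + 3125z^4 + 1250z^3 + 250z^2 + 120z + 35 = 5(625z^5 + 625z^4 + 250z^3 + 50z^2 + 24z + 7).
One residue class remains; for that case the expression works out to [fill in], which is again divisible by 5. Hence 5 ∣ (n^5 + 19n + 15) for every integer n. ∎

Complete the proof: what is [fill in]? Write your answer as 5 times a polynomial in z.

5(625z^5 + 2500z^4 + 4000z^3 + 3200z^2 + 1299z + 223)

Only n ≡ 4 (mod 5) is unaccounted for. Put n = 5z+4:
(5z+4)^5 + 19(5z+4) + 15 expands to 3125z^5 + 12500z^4 + 20000z^3 + 16000z^2 + 6495z + 1115,
and factoring out 5 leaves 5(625z^5 + 2500z^4 + 4000z^3 + 3200z^2 + 1299z + 223).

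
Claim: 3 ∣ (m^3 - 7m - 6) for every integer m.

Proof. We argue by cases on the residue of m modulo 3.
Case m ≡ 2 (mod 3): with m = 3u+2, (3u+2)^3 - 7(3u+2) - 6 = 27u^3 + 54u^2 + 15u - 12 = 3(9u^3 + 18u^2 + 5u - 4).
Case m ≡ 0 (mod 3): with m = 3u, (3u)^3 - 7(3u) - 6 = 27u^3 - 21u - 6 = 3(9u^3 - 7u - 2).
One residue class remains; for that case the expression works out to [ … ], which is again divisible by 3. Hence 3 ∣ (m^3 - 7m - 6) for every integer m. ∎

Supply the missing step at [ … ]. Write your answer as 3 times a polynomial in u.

Only m ≡ 1 (mod 3) is unaccounted for. Put m = 3u+1:
(3u+1)^3 - 7(3u+1) - 6 expands to 27u^3 + 27u^2 - 12u - 12,
and factoring out 3 leaves 3(9u^3 + 9u^2 - 4u - 4).

3(9u^3 + 9u^2 - 4u - 4)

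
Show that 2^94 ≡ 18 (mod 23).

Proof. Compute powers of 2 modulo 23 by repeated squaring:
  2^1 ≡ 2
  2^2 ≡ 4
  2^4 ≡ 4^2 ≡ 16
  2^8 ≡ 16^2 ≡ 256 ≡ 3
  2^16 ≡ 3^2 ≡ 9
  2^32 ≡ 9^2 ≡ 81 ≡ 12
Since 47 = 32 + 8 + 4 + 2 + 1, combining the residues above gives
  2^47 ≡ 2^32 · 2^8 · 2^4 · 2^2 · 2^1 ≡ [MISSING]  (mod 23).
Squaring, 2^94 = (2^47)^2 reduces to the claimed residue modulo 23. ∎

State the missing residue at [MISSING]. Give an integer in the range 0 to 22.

8

Multiply the listed residues: 12 · 3 · 16 · 4 · 2 = 36 → 576 → 2304 → 4608.
Reducing modulo 23: 4608 = 200·23 + 8, so 2^47 ≡ 8.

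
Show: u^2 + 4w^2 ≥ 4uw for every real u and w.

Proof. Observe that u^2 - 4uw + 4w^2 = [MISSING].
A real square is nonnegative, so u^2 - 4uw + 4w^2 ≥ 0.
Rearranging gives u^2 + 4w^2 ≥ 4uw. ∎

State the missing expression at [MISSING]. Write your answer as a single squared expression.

(u - 2w)^2

The leading and trailing coefficients are 1^2 and 2^2, and 4 = 2·1·2, so the trinomial is (u - 2w)^2.
Hence u^2 - 4uw + 4w^2 ≥ 0.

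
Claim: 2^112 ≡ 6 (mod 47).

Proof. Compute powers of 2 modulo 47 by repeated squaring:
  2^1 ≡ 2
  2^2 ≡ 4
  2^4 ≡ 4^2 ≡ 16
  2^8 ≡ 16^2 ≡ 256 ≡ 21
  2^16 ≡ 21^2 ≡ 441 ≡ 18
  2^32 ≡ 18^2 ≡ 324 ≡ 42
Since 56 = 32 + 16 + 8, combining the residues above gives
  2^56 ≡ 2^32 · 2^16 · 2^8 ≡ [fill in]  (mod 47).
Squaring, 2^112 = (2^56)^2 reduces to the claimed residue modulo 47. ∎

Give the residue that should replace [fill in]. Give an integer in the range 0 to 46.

Multiply the listed residues: 42 · 18 · 21 = 756 → 15876.
Reducing modulo 47: 15876 = 337·47 + 37, so 2^56 ≡ 37.

37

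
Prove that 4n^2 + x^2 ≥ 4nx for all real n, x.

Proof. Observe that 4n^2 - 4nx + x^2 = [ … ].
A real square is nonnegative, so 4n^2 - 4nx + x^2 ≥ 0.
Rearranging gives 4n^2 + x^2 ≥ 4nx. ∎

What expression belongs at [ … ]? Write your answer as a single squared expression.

The leading and trailing coefficients are 2^2 and 1^2, and 4 = 2·2·1, so the trinomial is (2n - x)^2.
Hence 4n^2 - 4nx + x^2 ≥ 0.

(2n - x)^2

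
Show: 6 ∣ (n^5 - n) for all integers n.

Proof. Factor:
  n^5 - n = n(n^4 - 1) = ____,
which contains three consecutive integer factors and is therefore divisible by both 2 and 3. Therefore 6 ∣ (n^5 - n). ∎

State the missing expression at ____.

n^4 - 1 = (n^2 - 1)(n^2 + 1), and n^2 - 1 = (n-1)(n+1).
So n(n^4 - 1) = (n - 1)n(n + 1)(n^2 + 1).

(n - 1)n(n + 1)(n^2 + 1)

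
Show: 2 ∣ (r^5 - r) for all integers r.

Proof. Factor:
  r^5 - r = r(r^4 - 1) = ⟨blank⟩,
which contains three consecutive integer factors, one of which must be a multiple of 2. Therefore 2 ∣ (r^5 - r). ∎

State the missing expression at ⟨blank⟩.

(r - 1)r(r + 1)(r^2 + 1)

r^4 - 1 = (r^2 - 1)(r^2 + 1), and r^2 - 1 = (r-1)(r+1).
So r(r^4 - 1) = (r - 1)r(r + 1)(r^2 + 1).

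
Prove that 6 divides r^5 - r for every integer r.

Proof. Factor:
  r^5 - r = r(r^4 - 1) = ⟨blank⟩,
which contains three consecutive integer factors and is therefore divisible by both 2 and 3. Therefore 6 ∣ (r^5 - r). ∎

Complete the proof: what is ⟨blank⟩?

(r - 1)r(r + 1)(r^2 + 1)

r^4 - 1 = (r^2 - 1)(r^2 + 1), and r^2 - 1 = (r-1)(r+1).
So r(r^4 - 1) = (r - 1)r(r + 1)(r^2 + 1).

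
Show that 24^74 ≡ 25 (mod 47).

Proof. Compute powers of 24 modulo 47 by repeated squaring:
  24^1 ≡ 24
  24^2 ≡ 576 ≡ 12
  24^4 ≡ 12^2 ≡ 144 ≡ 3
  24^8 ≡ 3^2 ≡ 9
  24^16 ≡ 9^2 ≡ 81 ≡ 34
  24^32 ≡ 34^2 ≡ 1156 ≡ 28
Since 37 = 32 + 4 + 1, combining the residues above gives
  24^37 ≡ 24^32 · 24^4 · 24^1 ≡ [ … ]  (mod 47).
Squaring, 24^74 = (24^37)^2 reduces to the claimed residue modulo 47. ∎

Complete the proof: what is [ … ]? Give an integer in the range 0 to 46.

Multiply the listed residues: 28 · 3 · 24 = 84 → 2016.
Reducing modulo 47: 2016 = 42·47 + 42, so 24^37 ≡ 42.

42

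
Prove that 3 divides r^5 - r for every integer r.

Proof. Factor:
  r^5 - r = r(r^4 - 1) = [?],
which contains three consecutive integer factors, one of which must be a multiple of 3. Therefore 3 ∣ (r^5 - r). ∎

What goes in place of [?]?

(r - 1)r(r + 1)(r^2 + 1)

r^4 - 1 = (r^2 - 1)(r^2 + 1), and r^2 - 1 = (r-1)(r+1).
So r(r^4 - 1) = (r - 1)r(r + 1)(r^2 + 1).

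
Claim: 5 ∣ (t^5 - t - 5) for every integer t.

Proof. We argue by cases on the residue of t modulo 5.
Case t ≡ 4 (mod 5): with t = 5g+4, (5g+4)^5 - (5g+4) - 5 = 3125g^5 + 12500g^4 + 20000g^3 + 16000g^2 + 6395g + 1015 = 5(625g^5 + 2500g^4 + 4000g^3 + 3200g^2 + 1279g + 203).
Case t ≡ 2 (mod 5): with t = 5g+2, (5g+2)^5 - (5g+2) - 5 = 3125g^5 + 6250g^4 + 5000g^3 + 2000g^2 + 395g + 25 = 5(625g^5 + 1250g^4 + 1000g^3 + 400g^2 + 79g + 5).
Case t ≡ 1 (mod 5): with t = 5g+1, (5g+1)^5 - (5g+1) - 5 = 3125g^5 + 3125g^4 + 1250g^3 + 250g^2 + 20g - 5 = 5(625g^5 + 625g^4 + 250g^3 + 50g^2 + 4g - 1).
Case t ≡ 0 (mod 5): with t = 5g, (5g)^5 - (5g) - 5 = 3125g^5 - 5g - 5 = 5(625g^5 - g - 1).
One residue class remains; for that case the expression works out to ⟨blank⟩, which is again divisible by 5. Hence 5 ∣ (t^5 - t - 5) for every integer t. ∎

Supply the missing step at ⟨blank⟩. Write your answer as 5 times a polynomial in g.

Only t ≡ 3 (mod 5) is unaccounted for. Put t = 5g+3:
(5g+3)^5 - (5g+3) - 5 expands to 3125g^5 + 9375g^4 + 11250g^3 + 6750g^2 + 2020g + 235,
and factoring out 5 leaves 5(625g^5 + 1875g^4 + 2250g^3 + 1350g^2 + 404g + 47).

5(625g^5 + 1875g^4 + 2250g^3 + 1350g^2 + 404g + 47)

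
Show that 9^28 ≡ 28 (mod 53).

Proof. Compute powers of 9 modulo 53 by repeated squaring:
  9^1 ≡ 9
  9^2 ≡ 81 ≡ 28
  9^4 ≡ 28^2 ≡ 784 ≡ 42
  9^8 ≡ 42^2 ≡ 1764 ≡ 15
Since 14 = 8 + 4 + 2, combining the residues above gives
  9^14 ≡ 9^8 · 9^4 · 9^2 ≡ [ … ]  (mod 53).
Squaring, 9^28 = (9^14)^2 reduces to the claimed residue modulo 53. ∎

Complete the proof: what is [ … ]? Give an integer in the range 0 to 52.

44

9^8 · 9^4 · 9^2 ≡ 15 · 42 · 28 = 17640.
17640 mod 53 = 44, so 9^14 ≡ 44 (mod 53).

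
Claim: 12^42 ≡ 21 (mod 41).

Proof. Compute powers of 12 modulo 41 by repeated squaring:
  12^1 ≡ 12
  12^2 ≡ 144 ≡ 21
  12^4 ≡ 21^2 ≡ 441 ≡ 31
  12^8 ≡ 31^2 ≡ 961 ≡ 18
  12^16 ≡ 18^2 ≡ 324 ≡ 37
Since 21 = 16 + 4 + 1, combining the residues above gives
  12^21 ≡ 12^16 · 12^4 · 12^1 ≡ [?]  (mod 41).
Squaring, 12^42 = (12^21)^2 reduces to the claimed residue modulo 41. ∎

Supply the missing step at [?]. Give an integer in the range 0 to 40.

Multiply the listed residues: 37 · 31 · 12 = 1147 → 13764.
Reducing modulo 41: 13764 = 335·41 + 29, so 12^21 ≡ 29.

29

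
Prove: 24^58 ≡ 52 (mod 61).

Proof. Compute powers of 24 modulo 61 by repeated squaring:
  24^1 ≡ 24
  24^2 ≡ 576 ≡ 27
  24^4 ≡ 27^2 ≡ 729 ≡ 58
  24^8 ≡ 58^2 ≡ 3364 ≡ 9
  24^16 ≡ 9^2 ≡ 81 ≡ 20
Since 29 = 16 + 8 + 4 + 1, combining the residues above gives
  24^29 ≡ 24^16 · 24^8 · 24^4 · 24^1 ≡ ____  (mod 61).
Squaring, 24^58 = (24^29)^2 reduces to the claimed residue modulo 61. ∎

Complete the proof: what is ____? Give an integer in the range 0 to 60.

Multiply the listed residues: 20 · 9 · 58 · 24 = 180 → 10440 → 250560.
Reducing modulo 61: 250560 = 4107·61 + 33, so 24^29 ≡ 33.

33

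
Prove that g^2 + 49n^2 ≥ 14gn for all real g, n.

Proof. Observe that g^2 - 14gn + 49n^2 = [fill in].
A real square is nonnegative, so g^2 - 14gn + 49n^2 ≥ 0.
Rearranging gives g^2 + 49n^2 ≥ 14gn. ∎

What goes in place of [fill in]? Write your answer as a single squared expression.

The leading and trailing coefficients are 1^2 and 7^2, and 14 = 2·1·7, so the trinomial is (g - 7n)^2.
Hence g^2 - 14gn + 49n^2 ≥ 0.

(g - 7n)^2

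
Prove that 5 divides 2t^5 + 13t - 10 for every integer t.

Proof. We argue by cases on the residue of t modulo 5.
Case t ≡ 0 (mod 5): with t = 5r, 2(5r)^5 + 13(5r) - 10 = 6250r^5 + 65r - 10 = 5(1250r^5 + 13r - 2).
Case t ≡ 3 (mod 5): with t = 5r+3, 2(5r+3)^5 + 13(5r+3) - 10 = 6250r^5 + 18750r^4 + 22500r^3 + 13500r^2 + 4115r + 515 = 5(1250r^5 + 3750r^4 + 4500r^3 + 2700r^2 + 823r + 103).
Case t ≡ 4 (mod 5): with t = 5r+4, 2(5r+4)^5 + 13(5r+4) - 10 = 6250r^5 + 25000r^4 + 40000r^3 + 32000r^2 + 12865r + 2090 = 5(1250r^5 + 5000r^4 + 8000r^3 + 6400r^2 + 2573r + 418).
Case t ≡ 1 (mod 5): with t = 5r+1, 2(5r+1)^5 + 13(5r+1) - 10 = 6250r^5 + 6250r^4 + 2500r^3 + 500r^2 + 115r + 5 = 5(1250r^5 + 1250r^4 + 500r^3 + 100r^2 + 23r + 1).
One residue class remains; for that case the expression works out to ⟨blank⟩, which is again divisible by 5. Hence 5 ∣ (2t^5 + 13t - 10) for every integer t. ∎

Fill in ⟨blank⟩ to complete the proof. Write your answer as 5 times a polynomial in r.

5(1250r^5 + 2500r^4 + 2000r^3 + 800r^2 + 173r + 16)

Only t ≡ 2 (mod 5) is unaccounted for. Put t = 5r+2:
2(5r+2)^5 + 13(5r+2) - 10 expands to 6250r^5 + 12500r^4 + 10000r^3 + 4000r^2 + 865r + 80,
and factoring out 5 leaves 5(1250r^5 + 2500r^4 + 2000r^3 + 800r^2 + 173r + 16).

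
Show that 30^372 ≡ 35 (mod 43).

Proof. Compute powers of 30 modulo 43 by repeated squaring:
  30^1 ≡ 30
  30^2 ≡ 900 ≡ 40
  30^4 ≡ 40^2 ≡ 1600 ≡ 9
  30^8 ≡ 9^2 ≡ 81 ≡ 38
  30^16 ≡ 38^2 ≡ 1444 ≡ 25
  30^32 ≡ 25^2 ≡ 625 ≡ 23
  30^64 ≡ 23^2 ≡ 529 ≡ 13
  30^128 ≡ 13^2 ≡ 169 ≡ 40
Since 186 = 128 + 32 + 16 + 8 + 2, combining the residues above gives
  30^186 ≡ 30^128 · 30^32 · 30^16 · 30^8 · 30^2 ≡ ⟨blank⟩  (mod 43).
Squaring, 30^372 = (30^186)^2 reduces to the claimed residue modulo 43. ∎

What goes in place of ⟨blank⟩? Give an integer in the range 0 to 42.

Multiply the listed residues: 40 · 23 · 25 · 38 · 40 = 920 → 23000 → 874000 → 34960000.
Reducing modulo 43: 34960000 = 813023·43 + 11, so 30^186 ≡ 11.

11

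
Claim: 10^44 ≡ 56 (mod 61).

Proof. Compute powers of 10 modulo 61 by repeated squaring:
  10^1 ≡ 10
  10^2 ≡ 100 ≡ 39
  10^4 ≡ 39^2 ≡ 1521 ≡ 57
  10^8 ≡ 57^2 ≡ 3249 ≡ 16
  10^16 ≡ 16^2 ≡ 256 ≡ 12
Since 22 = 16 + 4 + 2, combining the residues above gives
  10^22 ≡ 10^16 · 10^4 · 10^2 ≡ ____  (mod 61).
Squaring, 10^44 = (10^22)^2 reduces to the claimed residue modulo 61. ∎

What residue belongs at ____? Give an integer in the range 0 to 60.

Multiply the listed residues: 12 · 57 · 39 = 684 → 26676.
Reducing modulo 61: 26676 = 437·61 + 19, so 10^22 ≡ 19.

19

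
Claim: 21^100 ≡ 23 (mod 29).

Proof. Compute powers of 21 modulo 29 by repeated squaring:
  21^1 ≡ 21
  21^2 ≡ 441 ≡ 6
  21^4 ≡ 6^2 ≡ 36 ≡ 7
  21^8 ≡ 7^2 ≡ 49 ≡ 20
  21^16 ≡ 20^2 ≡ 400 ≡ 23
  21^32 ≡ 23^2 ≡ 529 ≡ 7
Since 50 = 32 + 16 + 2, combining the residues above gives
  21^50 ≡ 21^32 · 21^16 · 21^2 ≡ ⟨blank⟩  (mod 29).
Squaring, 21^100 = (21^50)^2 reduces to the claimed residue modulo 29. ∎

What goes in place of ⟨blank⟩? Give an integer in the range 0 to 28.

9

Multiply the listed residues: 7 · 23 · 6 = 161 → 966.
Reducing modulo 29: 966 = 33·29 + 9, so 21^50 ≡ 9.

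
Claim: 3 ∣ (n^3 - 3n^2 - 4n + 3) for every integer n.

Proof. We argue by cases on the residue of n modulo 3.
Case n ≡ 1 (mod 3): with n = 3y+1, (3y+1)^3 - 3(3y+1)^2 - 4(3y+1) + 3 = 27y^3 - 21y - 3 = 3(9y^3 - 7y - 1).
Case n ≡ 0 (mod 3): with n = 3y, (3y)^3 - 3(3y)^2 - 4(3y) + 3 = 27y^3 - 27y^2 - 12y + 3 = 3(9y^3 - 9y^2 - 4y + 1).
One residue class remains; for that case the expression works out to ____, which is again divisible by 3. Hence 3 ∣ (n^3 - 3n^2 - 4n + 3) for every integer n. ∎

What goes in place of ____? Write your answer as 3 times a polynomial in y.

The residues treated are {1, 0}, so the missing case is n ≡ 2 (mod 3); write n = 3y+2.
Then (3y+2)^3 - 3(3y+2)^2 - 4(3y+2) + 3 = 27y^3 + 27y^2 - 12y - 9 = 3(9y^3 + 9y^2 - 4y - 3).

3(9y^3 + 9y^2 - 4y - 3)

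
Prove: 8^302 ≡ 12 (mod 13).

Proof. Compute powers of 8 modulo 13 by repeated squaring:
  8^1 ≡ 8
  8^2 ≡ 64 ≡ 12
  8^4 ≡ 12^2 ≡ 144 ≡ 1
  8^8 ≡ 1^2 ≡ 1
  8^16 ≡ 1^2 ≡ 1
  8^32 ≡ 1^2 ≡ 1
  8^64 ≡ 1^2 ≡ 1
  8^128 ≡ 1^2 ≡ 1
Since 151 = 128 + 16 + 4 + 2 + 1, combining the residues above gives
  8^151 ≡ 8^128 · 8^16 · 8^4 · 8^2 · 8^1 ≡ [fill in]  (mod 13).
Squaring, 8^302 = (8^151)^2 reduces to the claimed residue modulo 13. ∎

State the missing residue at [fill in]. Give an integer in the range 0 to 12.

Multiply the listed residues: 1 · 1 · 1 · 12 · 8 = 1 → 1 → 12 → 96.
Reducing modulo 13: 96 = 7·13 + 5, so 8^151 ≡ 5.

5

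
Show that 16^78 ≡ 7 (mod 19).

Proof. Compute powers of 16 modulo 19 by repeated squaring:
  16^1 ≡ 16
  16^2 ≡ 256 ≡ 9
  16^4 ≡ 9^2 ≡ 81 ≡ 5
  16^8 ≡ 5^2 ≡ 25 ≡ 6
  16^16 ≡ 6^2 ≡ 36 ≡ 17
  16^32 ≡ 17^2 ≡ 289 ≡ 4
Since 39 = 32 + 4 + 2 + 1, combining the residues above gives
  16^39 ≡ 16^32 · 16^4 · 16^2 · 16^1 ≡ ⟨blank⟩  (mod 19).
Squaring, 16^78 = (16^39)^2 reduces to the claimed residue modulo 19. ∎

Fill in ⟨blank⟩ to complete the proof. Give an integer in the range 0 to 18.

16^32 · 16^4 · 16^2 · 16^1 ≡ 4 · 5 · 9 · 16 = 2880.
2880 mod 19 = 11, so 16^39 ≡ 11 (mod 19).

11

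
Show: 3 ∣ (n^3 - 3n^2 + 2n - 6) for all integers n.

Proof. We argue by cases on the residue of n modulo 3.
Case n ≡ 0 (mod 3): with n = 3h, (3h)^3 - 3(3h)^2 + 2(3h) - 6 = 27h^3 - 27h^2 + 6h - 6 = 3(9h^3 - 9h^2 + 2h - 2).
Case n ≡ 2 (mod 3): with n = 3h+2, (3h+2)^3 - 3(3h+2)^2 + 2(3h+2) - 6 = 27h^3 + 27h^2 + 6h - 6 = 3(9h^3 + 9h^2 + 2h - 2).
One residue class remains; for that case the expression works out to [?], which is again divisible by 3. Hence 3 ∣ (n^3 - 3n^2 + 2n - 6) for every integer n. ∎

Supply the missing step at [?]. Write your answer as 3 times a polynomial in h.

The residues treated are {0, 2}, so the missing case is n ≡ 1 (mod 3); write n = 3h+1.
Then (3h+1)^3 - 3(3h+1)^2 + 2(3h+1) - 6 = 27h^3 - 3h - 6 = 3(9h^3 - h - 2).

3(9h^3 - h - 2)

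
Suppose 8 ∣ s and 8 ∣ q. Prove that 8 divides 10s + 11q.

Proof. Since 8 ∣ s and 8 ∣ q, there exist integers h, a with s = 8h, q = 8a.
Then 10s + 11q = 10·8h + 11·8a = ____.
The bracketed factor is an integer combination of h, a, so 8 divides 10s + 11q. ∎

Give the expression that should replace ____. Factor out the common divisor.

8(11a + 10h)

Each term has a factor of 8: 10·8h + 11·8a = 8·(11a + 10h).
Since 11a + 10h is an integer, 8 ∣ (10s + 11q).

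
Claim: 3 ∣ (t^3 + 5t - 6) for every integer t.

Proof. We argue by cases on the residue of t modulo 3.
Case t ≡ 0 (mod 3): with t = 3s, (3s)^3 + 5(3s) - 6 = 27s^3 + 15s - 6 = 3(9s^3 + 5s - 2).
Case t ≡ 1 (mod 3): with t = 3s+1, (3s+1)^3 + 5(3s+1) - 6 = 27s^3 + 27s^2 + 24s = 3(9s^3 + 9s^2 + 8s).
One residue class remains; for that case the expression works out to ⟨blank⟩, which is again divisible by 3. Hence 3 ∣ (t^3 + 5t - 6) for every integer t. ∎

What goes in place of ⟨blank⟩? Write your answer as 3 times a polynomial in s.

3(9s^3 + 18s^2 + 17s + 4)

Only t ≡ 2 (mod 3) is unaccounted for. Put t = 3s+2:
(3s+2)^3 + 5(3s+2) - 6 expands to 27s^3 + 54s^2 + 51s + 12,
and factoring out 3 leaves 3(9s^3 + 18s^2 + 17s + 4).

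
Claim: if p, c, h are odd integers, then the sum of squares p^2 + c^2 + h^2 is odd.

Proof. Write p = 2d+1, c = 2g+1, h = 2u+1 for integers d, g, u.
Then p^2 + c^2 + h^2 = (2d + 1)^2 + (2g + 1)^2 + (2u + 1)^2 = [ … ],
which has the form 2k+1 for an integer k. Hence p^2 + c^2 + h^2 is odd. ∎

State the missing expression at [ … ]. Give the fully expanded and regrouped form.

Expanding: (2d + 1)^2 + (2g + 1)^2 + (2u + 1)^2 = 4d^2 + 4d + 4g^2 + 4g + 4u^2 + 4u + 3.
Every term except the constant is even, so this is 2(2d^2 + 2d + 2g^2 + 2g + 2u^2 + 2u + 1) + 1,
and 2d^2 + 2d + 2g^2 + 2g + 2u^2 + 2u + 1 ∈ ℤ gives the required form.

2(2d^2 + 2d + 2g^2 + 2g + 2u^2 + 2u + 1) + 1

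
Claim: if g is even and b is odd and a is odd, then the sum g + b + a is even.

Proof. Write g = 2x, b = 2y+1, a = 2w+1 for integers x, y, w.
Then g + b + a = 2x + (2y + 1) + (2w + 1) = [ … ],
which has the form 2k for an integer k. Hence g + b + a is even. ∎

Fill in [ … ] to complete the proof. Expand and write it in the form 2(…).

2x + (2y + 1) + (2w + 1) = 2w + 2x + 2y + 2
= 2(w + x + y + 1).
Since w + x + y + 1 is an integer, the sum is of the form 2k for an integer k.

2(w + x + y + 1)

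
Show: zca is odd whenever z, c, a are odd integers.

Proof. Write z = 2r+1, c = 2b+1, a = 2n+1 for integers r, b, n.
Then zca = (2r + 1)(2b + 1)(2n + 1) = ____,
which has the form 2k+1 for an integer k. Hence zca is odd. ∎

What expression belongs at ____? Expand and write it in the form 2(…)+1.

(2r + 1)(2b + 1)(2n + 1) = 8bnr + 4bn + 4br + 2b + 4nr + 2n + 2r + 1
= 2(4bnr + 2bn + 2br + b + 2nr + n + r) + 1.
Since 4bnr + 2bn + 2br + b + 2nr + n + r is an integer, the product is of the form 2k+1 for an integer k.

2(4bnr + 2bn + 2br + b + 2nr + n + r) + 1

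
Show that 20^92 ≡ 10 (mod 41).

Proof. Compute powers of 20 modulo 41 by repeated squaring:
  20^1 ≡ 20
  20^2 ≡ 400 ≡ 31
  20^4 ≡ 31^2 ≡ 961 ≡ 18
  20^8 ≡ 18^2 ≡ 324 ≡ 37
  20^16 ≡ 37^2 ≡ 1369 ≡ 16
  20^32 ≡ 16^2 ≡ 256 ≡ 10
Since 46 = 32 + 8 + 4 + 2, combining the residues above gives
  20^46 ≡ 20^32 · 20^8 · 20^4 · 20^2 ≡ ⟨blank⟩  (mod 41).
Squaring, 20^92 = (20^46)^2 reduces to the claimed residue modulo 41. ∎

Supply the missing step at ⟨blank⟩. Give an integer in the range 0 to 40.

20^32 · 20^8 · 20^4 · 20^2 ≡ 10 · 37 · 18 · 31 = 206460.
206460 mod 41 = 25, so 20^46 ≡ 25 (mod 41).

25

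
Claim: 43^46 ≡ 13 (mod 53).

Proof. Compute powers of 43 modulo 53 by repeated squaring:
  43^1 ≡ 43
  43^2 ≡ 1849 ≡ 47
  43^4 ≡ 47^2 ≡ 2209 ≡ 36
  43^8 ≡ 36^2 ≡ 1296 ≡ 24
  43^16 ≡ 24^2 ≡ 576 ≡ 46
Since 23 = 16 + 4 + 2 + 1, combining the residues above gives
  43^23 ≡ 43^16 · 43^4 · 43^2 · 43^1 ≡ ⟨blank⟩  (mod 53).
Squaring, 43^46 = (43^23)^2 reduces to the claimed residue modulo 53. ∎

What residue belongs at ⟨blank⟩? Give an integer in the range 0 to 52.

38

Multiply the listed residues: 46 · 36 · 47 · 43 = 1656 → 77832 → 3346776.
Reducing modulo 53: 3346776 = 63146·53 + 38, so 43^23 ≡ 38.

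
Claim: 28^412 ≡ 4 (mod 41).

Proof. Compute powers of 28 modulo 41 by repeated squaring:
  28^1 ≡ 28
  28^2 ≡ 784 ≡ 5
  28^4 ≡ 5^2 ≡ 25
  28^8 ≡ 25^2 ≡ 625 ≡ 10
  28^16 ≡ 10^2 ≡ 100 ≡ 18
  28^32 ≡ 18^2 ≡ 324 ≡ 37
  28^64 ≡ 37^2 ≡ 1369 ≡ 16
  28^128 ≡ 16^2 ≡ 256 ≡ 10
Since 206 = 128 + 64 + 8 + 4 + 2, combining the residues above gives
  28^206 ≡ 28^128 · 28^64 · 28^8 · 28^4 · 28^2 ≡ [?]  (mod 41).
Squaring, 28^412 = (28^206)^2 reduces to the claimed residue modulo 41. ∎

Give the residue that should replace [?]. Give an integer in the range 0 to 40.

28^128 · 28^64 · 28^8 · 28^4 · 28^2 ≡ 10 · 16 · 10 · 25 · 5 = 200000.
200000 mod 41 = 2, so 28^206 ≡ 2 (mod 41).

2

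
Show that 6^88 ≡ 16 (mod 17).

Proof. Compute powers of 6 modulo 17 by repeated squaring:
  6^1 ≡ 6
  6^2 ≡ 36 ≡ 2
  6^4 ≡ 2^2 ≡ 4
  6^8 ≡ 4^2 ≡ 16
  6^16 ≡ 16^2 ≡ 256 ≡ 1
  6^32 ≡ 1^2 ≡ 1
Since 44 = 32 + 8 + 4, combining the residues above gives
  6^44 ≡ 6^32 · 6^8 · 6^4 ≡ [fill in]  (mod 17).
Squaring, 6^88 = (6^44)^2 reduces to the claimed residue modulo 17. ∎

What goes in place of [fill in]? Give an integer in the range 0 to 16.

13

6^32 · 6^8 · 6^4 ≡ 1 · 16 · 4 = 64.
64 mod 17 = 13, so 6^44 ≡ 13 (mod 17).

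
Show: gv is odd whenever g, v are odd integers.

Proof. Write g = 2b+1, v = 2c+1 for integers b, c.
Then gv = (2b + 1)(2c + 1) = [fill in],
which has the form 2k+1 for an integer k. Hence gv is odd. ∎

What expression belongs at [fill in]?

(2b + 1)(2c + 1) = 4bc + 2b + 2c + 1
= 2(2bc + b + c) + 1.
Since 2bc + b + c is an integer, the product is of the form 2k+1 for an integer k.

2(2bc + b + c) + 1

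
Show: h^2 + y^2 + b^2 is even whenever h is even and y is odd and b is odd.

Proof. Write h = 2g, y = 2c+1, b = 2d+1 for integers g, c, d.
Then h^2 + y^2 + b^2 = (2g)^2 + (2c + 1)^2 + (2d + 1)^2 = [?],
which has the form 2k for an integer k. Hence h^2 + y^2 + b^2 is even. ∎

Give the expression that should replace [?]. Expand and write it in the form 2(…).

2(2c^2 + 2c + 2d^2 + 2d + 2g^2 + 1)

(2g)^2 + (2c + 1)^2 + (2d + 1)^2 = 4c^2 + 4c + 4d^2 + 4d + 4g^2 + 2
= 2(2c^2 + 2c + 2d^2 + 2d + 2g^2 + 1).
Since 2c^2 + 2c + 2d^2 + 2d + 2g^2 + 1 is an integer, the sum of squares is of the form 2k for an integer k.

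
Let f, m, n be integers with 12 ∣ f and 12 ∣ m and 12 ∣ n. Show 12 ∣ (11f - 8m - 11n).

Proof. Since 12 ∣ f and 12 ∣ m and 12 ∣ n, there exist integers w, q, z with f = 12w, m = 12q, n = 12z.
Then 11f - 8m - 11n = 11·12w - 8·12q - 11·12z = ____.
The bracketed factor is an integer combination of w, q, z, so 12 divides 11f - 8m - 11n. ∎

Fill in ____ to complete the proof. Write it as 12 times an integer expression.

12(-8q + 11w - 11z)

Pull the common 12 out of every term: 11·12w - 8·12q - 11·12z = 12(-8q + 11w - 11z).
-8q + 11w - 11z is an integer, which exhibits the divisibility.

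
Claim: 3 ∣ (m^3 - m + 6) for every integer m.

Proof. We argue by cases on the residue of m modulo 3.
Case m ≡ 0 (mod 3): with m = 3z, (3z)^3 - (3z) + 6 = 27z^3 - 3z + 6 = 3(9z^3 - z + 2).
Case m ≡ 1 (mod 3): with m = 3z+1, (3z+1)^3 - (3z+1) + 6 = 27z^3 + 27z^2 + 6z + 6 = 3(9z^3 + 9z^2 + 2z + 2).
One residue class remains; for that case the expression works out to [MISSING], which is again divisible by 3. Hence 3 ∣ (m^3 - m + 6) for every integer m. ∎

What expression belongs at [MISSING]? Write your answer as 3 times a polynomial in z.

The residues treated are {0, 1}, so the missing case is m ≡ 2 (mod 3); write m = 3z+2.
Then (3z+2)^3 - (3z+2) + 6 = 27z^3 + 54z^2 + 33z + 12 = 3(9z^3 + 18z^2 + 11z + 4).

3(9z^3 + 18z^2 + 11z + 4)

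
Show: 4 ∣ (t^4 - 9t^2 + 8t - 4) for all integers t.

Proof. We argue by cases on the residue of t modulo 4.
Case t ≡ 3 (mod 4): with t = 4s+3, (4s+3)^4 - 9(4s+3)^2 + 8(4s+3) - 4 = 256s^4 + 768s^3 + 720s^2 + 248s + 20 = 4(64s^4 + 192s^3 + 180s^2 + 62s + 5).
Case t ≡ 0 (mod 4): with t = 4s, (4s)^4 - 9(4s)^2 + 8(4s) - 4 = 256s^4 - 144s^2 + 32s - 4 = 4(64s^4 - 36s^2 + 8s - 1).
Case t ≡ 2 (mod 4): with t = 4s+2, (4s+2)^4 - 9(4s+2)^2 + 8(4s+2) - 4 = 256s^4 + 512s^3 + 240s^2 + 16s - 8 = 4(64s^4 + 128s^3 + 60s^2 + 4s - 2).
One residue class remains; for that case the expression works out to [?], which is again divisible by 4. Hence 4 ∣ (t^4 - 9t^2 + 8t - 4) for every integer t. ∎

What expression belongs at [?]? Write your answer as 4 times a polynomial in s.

4(64s^4 + 64s^3 - 12s^2 - 6s - 1)

The residues treated are {3, 0, 2}, so the missing case is t ≡ 1 (mod 4); write t = 4s+1.
Then (4s+1)^4 - 9(4s+1)^2 + 8(4s+1) - 4 = 256s^4 + 256s^3 - 48s^2 - 24s - 4 = 4(64s^4 + 64s^3 - 12s^2 - 6s - 1).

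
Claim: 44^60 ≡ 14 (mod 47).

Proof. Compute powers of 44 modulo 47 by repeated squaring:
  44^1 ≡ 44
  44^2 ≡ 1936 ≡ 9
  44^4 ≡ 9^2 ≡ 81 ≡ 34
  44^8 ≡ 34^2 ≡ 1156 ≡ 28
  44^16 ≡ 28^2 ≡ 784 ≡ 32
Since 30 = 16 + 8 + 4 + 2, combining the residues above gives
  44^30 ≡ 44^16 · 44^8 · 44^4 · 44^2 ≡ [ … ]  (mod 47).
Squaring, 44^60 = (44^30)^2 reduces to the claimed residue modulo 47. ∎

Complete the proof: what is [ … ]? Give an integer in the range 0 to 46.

25

Multiply the listed residues: 32 · 28 · 34 · 9 = 896 → 30464 → 274176.
Reducing modulo 47: 274176 = 5833·47 + 25, so 44^30 ≡ 25.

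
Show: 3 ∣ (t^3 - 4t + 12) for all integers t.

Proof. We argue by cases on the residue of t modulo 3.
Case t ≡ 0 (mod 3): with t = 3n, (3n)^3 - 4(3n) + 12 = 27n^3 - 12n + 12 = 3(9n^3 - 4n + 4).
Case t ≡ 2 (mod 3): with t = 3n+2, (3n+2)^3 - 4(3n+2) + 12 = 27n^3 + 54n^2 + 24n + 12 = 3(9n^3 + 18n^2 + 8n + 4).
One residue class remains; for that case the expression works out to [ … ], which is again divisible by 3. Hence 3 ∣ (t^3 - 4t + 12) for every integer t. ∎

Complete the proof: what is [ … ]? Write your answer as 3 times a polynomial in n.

3(9n^3 + 9n^2 - n + 3)

The residues treated are {0, 2}, so the missing case is t ≡ 1 (mod 3); write t = 3n+1.
Then (3n+1)^3 - 4(3n+1) + 12 = 27n^3 + 27n^2 - 3n + 9 = 3(9n^3 + 9n^2 - n + 3).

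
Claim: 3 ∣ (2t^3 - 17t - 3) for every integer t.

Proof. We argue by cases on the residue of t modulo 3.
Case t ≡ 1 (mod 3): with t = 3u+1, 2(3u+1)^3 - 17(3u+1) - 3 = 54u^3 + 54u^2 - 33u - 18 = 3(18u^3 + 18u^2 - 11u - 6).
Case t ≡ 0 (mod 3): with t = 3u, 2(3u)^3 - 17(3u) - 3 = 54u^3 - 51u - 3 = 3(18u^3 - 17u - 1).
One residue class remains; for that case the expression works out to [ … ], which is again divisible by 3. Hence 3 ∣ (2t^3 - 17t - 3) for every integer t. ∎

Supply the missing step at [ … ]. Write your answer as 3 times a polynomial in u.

Only t ≡ 2 (mod 3) is unaccounted for. Put t = 3u+2:
2(3u+2)^3 - 17(3u+2) - 3 expands to 54u^3 + 108u^2 + 21u - 21,
and factoring out 3 leaves 3(18u^3 + 36u^2 + 7u - 7).

3(18u^3 + 36u^2 + 7u - 7)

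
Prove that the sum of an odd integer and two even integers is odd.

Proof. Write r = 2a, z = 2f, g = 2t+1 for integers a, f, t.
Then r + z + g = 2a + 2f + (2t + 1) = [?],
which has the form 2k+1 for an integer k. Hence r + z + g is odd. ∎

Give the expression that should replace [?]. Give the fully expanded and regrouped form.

2(a + f + t) + 1

2a + 2f + (2t + 1) = 2a + 2f + 2t + 1
= 2(a + f + t) + 1.
Since a + f + t is an integer, the sum is of the form 2k+1 for an integer k.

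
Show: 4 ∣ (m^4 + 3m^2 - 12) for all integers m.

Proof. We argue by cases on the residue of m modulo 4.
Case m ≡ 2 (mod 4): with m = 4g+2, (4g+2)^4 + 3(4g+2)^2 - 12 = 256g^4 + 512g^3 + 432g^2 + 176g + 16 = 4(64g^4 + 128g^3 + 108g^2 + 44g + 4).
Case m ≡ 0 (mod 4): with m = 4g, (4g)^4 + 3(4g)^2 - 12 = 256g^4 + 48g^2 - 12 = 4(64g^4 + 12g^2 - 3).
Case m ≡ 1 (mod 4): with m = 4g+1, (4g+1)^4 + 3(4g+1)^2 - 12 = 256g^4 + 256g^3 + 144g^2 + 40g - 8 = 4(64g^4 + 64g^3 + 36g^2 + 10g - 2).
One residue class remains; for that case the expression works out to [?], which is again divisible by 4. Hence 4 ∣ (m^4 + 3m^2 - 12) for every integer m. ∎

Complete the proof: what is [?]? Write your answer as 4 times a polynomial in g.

Only m ≡ 3 (mod 4) is unaccounted for. Put m = 4g+3:
(4g+3)^4 + 3(4g+3)^2 - 12 expands to 256g^4 + 768g^3 + 912g^2 + 504g + 96,
and factoring out 4 leaves 4(64g^4 + 192g^3 + 228g^2 + 126g + 24).

4(64g^4 + 192g^3 + 228g^2 + 126g + 24)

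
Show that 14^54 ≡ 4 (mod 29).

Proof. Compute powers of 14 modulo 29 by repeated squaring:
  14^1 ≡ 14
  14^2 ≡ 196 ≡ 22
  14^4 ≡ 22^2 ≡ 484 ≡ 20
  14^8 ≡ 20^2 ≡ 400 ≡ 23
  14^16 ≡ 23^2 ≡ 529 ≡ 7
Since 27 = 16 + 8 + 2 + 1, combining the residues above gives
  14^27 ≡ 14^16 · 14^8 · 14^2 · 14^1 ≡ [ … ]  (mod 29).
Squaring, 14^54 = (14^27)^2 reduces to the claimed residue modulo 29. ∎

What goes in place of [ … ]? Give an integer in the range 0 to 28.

14^16 · 14^8 · 14^2 · 14^1 ≡ 7 · 23 · 22 · 14 = 49588.
49588 mod 29 = 27, so 14^27 ≡ 27 (mod 29).

27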